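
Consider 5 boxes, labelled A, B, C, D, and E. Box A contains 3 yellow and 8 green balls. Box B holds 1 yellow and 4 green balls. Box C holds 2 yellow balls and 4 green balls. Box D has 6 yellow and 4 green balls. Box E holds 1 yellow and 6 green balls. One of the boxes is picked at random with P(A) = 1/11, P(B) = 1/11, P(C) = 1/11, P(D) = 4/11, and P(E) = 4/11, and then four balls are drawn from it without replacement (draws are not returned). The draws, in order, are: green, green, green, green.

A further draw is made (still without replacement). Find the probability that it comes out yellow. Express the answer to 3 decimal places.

The likelihood of the observed sequence under each hypothesis: P(data | box A) = (8/11)(7/10)(6/9)(5/8) = 0.21212; P(data | box B) = (4/5)(3/4)(2/3)(1/2) = 0.2; P(data | box C) = (4/6)(3/5)(2/4)(1/3) = 0.066667; P(data | box D) = (4/10)(3/9)(2/8)(1/7) = 0.0047619; P(data | box E) = (6/7)(5/6)(4/5)(3/4) = 0.42857.
The prior-weighted likelihoods are 1/11 · 0.21212 = 0.019284, 1/11 · 0.2 = 0.018182, 1/11 · 0.066667 = 0.0060606, 4/11 · 0.0047619 = 0.0017316, 4/11 · 0.42857 = 0.15584; these sum to 0.2011.
The posterior is then P(box A | data) = 0.09589, P(box B | data) = 0.090411, P(box C | data) = 0.030137, P(box D | data) = 0.0086106, P(box E | data) = 0.77495.
The predictive probability is P(yellow next | data) = (3/7)(0.09589) + (1)(0.090411) + (1)(0.030137) + (1)(0.0086106) + (1/3)(0.77495) = 0.42857.

0.429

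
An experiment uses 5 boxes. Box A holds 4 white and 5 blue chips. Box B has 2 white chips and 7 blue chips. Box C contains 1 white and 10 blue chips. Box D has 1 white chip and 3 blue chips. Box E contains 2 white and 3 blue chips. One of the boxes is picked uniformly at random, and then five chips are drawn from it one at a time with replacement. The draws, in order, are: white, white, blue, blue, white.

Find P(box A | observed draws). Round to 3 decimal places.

0.409

The likelihood of the observed sequence under each hypothesis: P(data | box A) = (4/9)(4/9)(5/9)(5/9)(4/9) = 0.027096; P(data | box B) = (2/9)(2/9)(7/9)(7/9)(2/9) = 0.0066386; P(data | box C) = (1/11)(1/11)(10/11)(10/11)(1/11) = 0.00062092; P(data | box D) = (1/4)(1/4)(3/4)(3/4)(1/4) = 0.0087891; P(data | box E) = (2/5)(2/5)(3/5)(3/5)(2/5) = 0.02304.
The prior-weighted likelihoods are 1/5 · 0.027096 = 0.0054192, 1/5 · 0.0066386 = 0.0013277, 1/5 · 0.00062092 = 0.00012418, 1/5 · 0.0087891 = 0.0017578, 1/5 · 0.02304 = 0.004608; these sum to 0.013237.
Hence P(box A | data) = (0.0054192) / (0.013237) = 0.4094.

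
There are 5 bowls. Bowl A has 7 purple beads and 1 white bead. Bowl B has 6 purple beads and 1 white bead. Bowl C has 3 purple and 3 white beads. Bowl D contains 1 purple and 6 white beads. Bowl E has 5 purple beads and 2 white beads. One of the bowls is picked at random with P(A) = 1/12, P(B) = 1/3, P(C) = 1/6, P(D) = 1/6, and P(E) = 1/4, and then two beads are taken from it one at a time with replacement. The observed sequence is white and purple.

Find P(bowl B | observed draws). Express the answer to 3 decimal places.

0.250

For each hypothesis, P(data | H) works out to: P(data | bowl A) = (1/8)(7/8) = 0.10938; P(data | bowl B) = (1/7)(6/7) = 0.12245; P(data | bowl C) = (3/6)(3/6) = 0.25; P(data | bowl D) = (6/7)(1/7) = 0.12245; P(data | bowl E) = (2/7)(5/7) = 0.20408.
The prior-weighted likelihoods are 1/12 · 0.10938 = 0.0091146, 1/3 · 0.12245 = 0.040816, 1/6 · 0.25 = 0.041667, 1/6 · 0.12245 = 0.020408, 1/4 · 0.20408 = 0.05102; summing to 0.16303.
By Bayes' rule, P(bowl B | data) = (0.040816) / (0.16303) = 0.25037.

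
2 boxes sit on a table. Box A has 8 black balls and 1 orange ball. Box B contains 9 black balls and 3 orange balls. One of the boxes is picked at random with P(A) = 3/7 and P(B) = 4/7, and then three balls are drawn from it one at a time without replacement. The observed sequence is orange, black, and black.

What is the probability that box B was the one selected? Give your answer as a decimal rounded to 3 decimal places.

For each hypothesis, P(data | H) works out to: P(data | box A) = (1/9)(8/8)(7/7) = 0.11111; P(data | box B) = (3/12)(9/11)(8/10) = 0.16364.
Multiplying each by its prior: 3/7 · 0.11111 = 0.047619, 4/7 · 0.16364 = 0.093506; these sum to 0.14113.
Hence P(box B | data) = (0.093506) / (0.14113) = 0.66258.

0.663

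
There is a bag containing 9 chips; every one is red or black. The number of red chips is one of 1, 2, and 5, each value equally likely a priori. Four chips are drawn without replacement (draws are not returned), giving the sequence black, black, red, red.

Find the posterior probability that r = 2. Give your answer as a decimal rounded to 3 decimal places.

Under each hypothesis, the probability of the observed sequence is: P(data | r = 1) = (8/9)(7/8)(1/7)(0/6) = 0; P(data | r = 2) = (7/9)(6/8)(2/7)(1/6) = 1/36; P(data | r = 5) = (4/9)(3/8)(5/7)(4/6) = 5/63.
Weighting by the prior gives 1/3 · 0 = 0, 1/3 · 1/36 = 1/108, 1/3 · 5/63 = 5/189; with total 1/28.
So P(r = 2 | data) = (1/108) / (1/28) = 7/27.

0.259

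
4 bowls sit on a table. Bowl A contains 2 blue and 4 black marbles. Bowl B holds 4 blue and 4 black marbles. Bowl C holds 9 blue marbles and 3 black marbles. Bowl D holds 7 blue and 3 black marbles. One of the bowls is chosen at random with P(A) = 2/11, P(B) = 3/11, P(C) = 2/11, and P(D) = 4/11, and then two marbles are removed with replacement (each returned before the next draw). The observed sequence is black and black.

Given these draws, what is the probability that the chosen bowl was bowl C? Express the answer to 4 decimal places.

Compute the likelihood of the observed sequence for each case: P(data | bowl A) = (4/6)(4/6) = 0.44444; P(data | bowl B) = (4/8)(4/8) = 0.25; P(data | bowl C) = (3/12)(3/12) = 0.0625; P(data | bowl D) = (3/10)(3/10) = 0.09.
Weighting by the prior gives 2/11 · 0.44444 = 0.080808, 3/11 · 0.25 = 0.068182, 2/11 · 0.0625 = 0.011364, 4/11 · 0.09 = 0.032727; these sum to 0.19308.
Hence P(bowl C | data) = (0.011364) / (0.19308) = 0.058854.

0.0589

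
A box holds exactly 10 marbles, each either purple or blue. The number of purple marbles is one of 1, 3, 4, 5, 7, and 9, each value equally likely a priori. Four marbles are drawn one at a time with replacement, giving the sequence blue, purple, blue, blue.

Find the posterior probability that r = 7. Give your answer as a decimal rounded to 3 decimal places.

For each hypothesis, P(data | H) works out to: P(data | r = 1) = (9/10)(1/10)(9/10)(9/10) = 0.0729; P(data | r = 3) = (7/10)(3/10)(7/10)(7/10) = 0.1029; P(data | r = 4) = (6/10)(4/10)(6/10)(6/10) = 0.0864; P(data | r = 5) = (5/10)(5/10)(5/10)(5/10) = 0.0625; P(data | r = 7) = (3/10)(7/10)(3/10)(3/10) = 0.0189; P(data | r = 9) = (1/10)(9/10)(1/10)(1/10) = 0.0009.
The prior-weighted likelihoods are 1/6 · 0.0729 = 0.01215, 1/6 · 0.1029 = 0.01715, 1/6 · 0.0864 = 0.0144, 1/6 · 0.0625 = 0.010417, 1/6 · 0.0189 = 0.00315, 1/6 · 0.0009 = 0.00015; these sum to 0.057417.
Therefore the posterior P(r = 7 | data) = (0.00315) / (0.057417) = 0.054862.

0.055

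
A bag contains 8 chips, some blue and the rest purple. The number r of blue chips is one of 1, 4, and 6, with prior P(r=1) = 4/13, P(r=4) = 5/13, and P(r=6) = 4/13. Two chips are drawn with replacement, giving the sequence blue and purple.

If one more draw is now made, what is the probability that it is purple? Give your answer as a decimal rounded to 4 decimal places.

0.4904

Under each hypothesis, the probability of the observed sequence is: P(data | r = 1) = (1/8)(7/8) = 7/64; P(data | r = 4) = (4/8)(4/8) = 1/4; P(data | r = 6) = (6/8)(2/8) = 3/16.
The prior-weighted likelihoods are 4/13 · 7/64 = 7/208, 5/13 · 1/4 = 5/52, 4/13 · 3/16 = 3/52; with total 3/16.
Dividing through by the total gives posterior P(r = 1 | data) = 7/39, P(r = 4 | data) = 20/39, P(r = 6 | data) = 4/13.
So P(purple next | data) = Σ P(purple next | H) P(H | data) = (7/8)(7/39) + (1/2)(20/39) + (1/4)(4/13) = 51/104.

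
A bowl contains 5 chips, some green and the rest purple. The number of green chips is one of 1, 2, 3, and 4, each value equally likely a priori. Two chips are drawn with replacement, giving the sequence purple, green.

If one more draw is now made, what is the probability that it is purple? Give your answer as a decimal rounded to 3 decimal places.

0.500

The likelihood of the observed sequence under each hypothesis: P(data | r = 1) = (4/5)(1/5) = 4/25; P(data | r = 2) = (3/5)(2/5) = 6/25; P(data | r = 3) = (2/5)(3/5) = 6/25; P(data | r = 4) = (1/5)(4/5) = 4/25.
Weighting by the prior gives 1/4 · 4/25 = 1/25, 1/4 · 6/25 = 3/50, 1/4 · 6/25 = 3/50, 1/4 · 4/25 = 1/25; summing to 1/5.
Normalising, the posterior is P(r = 1 | data) = 1/5, P(r = 2 | data) = 3/10, P(r = 3 | data) = 3/10, P(r = 4 | data) = 1/5.
The predictive probability is P(purple next | data) = (4/5)(1/5) + (3/5)(3/10) + (2/5)(3/10) + (1/5)(1/5) = 1/2.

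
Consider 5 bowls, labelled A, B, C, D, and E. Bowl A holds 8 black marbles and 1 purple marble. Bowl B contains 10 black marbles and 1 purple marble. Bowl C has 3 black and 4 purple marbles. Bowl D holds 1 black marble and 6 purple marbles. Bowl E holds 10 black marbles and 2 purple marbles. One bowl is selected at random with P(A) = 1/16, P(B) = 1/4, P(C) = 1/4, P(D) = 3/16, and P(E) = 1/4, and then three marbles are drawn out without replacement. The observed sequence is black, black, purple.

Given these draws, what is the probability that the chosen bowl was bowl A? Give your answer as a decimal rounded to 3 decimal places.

Compute the likelihood of the observed sequence for each case: P(data | bowl A) = (8/9)(7/8)(1/7) = 0.11111; P(data | bowl B) = (10/11)(9/10)(1/9) = 0.090909; P(data | bowl C) = (3/7)(2/6)(4/5) = 0.11429; P(data | bowl D) = (1/7)(0/6) = 0; P(data | bowl E) = (10/12)(9/11)(2/10) = 0.13636.
The prior-weighted likelihoods are 1/16 · 0.11111 = 0.0069444, 1/4 · 0.090909 = 0.022727, 1/4 · 0.11429 = 0.028571, 3/16 · 0 = 0, 1/4 · 0.13636 = 0.034091; summing to 0.092334.
So P(bowl A | data) = (0.0069444) / (0.092334) = 0.07521.

0.075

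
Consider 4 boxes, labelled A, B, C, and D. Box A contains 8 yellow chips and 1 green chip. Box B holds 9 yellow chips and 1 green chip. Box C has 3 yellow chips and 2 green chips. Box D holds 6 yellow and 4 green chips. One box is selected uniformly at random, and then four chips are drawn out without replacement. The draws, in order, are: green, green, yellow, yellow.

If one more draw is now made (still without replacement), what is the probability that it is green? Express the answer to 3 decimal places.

0.139

For each hypothesis, P(data | H) works out to: P(data | box A) = (1/9)(0/8) = 0; P(data | box B) = (1/10)(0/9) = 0; P(data | box C) = (2/5)(1/4)(3/3)(2/2) = 1/10; P(data | box D) = (4/10)(3/9)(6/8)(5/7) = 1/14.
Weighting by the prior gives 1/4 · 0 = 0, 1/4 · 0 = 0, 1/4 · 1/10 = 1/40, 1/4 · 1/14 = 1/56; with total 3/70.
Normalising, the posterior is P(box A | data) = 0, P(box B | data) = 0, P(box C | data) = 7/12, P(box D | data) = 5/12.
So P(green next | data) = Σ P(green next | H) P(H | data) = (0)(7/12) + (1/3)(5/12) = 5/36.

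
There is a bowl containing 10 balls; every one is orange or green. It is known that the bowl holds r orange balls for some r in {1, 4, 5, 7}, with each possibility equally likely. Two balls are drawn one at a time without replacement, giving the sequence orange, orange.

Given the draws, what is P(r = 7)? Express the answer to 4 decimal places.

Compute the likelihood of the observed sequence for each case: P(data | r = 1) = (1/10)(0/9) = 0; P(data | r = 4) = (4/10)(3/9) = 2/15; P(data | r = 5) = (5/10)(4/9) = 2/9; P(data | r = 7) = (7/10)(6/9) = 7/15.
Multiplying each by its prior: 1/4 · 0 = 0, 1/4 · 2/15 = 1/30, 1/4 · 2/9 = 1/18, 1/4 · 7/15 = 7/60; summing to 37/180.
By Bayes' rule, P(r = 7 | data) = (7/60) / (37/180) = 21/37.

0.5676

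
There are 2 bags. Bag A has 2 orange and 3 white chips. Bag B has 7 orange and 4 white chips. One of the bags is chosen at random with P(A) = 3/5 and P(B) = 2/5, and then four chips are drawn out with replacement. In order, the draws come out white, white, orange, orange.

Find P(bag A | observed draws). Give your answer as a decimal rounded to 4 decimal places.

The likelihood of the observed sequence under each hypothesis: P(data | bag A) = (3/5)(3/5)(2/5)(2/5) = 0.0576; P(data | bag B) = (4/11)(4/11)(7/11)(7/11) = 0.053548.
Multiplying each by its prior: 3/5 · 0.0576 = 0.03456, 2/5 · 0.053548 = 0.021419; with total 0.055979.
So P(bag A | data) = (0.03456) / (0.055979) = 0.61737.

0.6174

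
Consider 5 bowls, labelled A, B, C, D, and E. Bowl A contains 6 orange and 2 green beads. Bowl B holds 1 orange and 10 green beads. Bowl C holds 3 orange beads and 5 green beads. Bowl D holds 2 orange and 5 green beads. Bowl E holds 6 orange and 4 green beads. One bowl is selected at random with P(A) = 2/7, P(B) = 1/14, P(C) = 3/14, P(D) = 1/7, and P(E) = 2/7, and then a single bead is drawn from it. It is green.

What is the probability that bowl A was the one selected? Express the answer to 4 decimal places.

0.1468

Compute the likelihood of this draw for each case: P(data | bowl A) = (2/8) = 0.25; P(data | bowl B) = (10/11) = 0.90909; P(data | bowl C) = (5/8) = 0.625; P(data | bowl D) = (5/7) = 0.71429; P(data | bowl E) = (4/10) = 0.4.
The prior-weighted likelihoods are 2/7 · 0.25 = 0.071429, 1/14 · 0.90909 = 0.064935, 3/14 · 0.625 = 0.13393, 1/7 · 0.71429 = 0.10204, 2/7 · 0.4 = 0.11429; these sum to 0.48662.
So P(bowl A | data) = (0.071429) / (0.48662) = 0.14679.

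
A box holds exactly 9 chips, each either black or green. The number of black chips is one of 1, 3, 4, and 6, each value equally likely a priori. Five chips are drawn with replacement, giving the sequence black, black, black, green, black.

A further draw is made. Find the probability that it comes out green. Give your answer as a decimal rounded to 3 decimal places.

0.413

Under each hypothesis, the probability of the observed sequence is: P(data | r = 1) = (1/9)(1/9)(1/9)(8/9)(1/9) = 0.00013548; P(data | r = 3) = (3/9)(3/9)(3/9)(6/9)(3/9) = 0.0082305; P(data | r = 4) = (4/9)(4/9)(4/9)(5/9)(4/9) = 0.021677; P(data | r = 6) = (6/9)(6/9)(6/9)(3/9)(6/9) = 0.065844.
Weighting by the prior gives 1/4 · 0.00013548 = 3.387e-05, 1/4 · 0.0082305 = 0.0020576, 1/4 · 0.021677 = 0.0054192, 1/4 · 0.065844 = 0.016461; summing to 0.023972.
The posterior is then P(r = 1 | data) = 0.0014129, P(r = 3 | data) = 0.085835, P(r = 4 | data) = 0.22607, P(r = 6 | data) = 0.68668.
The predictive probability is P(green next | data) = (8/9)(0.0014129) + (2/3)(0.085835) + (5/9)(0.22607) + (1/3)(0.68668) = 0.41297.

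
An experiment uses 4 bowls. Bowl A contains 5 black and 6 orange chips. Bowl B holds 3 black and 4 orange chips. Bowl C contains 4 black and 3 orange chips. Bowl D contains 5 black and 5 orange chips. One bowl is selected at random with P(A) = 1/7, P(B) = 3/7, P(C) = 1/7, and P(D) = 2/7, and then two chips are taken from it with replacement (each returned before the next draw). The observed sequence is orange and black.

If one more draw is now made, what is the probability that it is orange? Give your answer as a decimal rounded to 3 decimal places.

0.527

Under each hypothesis, the probability of the observed sequence is: P(data | bowl A) = (6/11)(5/11) = 0.24793; P(data | bowl B) = (4/7)(3/7) = 0.2449; P(data | bowl C) = (3/7)(4/7) = 0.2449; P(data | bowl D) = (5/10)(5/10) = 0.25.
Weighting by the prior gives 1/7 · 0.24793 = 0.035419, 3/7 · 0.2449 = 0.10496, 1/7 · 0.2449 = 0.034985, 2/7 · 0.25 = 0.071429; summing to 0.24679.
Normalising, the posterior is P(bowl A | data) = 0.14352, P(bowl B | data) = 0.42529, P(bowl C | data) = 0.14176, P(bowl D | data) = 0.28943.
Averaging over the posterior, P(orange next | data) = (6/11)(0.14352) + (4/7)(0.42529) + (3/7)(0.14176) + (1/2)(0.28943) = 0.52678.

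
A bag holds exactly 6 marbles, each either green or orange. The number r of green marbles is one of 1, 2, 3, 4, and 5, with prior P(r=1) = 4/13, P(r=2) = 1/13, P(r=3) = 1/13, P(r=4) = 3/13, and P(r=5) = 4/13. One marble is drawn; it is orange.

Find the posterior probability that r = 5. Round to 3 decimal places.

For each hypothesis, P(data | H) works out to: P(data | r = 1) = (5/6) = 5/6; P(data | r = 2) = (4/6) = 2/3; P(data | r = 3) = (3/6) = 1/2; P(data | r = 4) = (2/6) = 1/3; P(data | r = 5) = (1/6) = 1/6.
Weighting by the prior gives 4/13 · 5/6 = 10/39, 1/13 · 2/3 = 2/39, 1/13 · 1/2 = 1/26, 3/13 · 1/3 = 1/13, 4/13 · 1/6 = 2/39; summing to 37/78.
Therefore the posterior P(r = 5 | data) = (2/39) / (37/78) = 4/37.

0.108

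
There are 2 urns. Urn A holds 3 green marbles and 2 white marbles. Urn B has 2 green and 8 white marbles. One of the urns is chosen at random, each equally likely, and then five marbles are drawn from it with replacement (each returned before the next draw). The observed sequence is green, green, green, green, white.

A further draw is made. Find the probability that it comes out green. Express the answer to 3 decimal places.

0.590

The likelihood of the observed sequence under each hypothesis: P(data | urn A) = (3/5)(3/5)(3/5)(3/5)(2/5) = 0.05184; P(data | urn B) = (2/10)(2/10)(2/10)(2/10)(8/10) = 0.00128.
Multiplying each by its prior: 1/2 · 0.05184 = 0.02592, 1/2 · 0.00128 = 0.00064; with total 0.02656.
The posterior is then P(urn A | data) = 0.9759, P(urn B | data) = 0.024096.
Averaging over the posterior, P(green next | data) = (3/5)(0.9759) + (1/5)(0.024096) = 0.59036.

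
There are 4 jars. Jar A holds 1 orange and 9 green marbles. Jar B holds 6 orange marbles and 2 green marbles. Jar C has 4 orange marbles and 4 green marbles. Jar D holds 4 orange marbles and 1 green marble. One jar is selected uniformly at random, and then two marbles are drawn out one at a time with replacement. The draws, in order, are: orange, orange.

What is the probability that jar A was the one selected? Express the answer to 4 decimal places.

0.0068

The likelihood of the observed sequence under each hypothesis: P(data | jar A) = (1/10)(1/10) = 1/100; P(data | jar B) = (6/8)(6/8) = 9/16; P(data | jar C) = (4/8)(4/8) = 1/4; P(data | jar D) = (4/5)(4/5) = 16/25.
Weighting by the prior gives 1/4 · 1/100 = 1/400, 1/4 · 9/16 = 9/64, 1/4 · 1/4 = 1/16, 1/4 · 16/25 = 4/25; summing to 117/320.
Therefore the posterior P(jar A | data) = (1/400) / (117/320) = 4/585.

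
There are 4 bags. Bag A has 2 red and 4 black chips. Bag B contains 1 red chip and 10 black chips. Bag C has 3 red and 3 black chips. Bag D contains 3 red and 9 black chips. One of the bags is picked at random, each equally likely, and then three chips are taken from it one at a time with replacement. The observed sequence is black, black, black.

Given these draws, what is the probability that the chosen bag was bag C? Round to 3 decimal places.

Compute the likelihood of the observed sequence for each case: P(data | bag A) = (4/6)(4/6)(4/6) = 0.2963; P(data | bag B) = (10/11)(10/11)(10/11) = 0.75131; P(data | bag C) = (3/6)(3/6)(3/6) = 0.125; P(data | bag D) = (9/12)(9/12)(9/12) = 0.42188.
Weighting by the prior gives 1/4 · 0.2963 = 0.074074, 1/4 · 0.75131 = 0.18783, 1/4 · 0.125 = 0.03125, 1/4 · 0.42188 = 0.10547; these sum to 0.39862.
By Bayes' rule, P(bag C | data) = (0.03125) / (0.39862) = 0.078395.

0.078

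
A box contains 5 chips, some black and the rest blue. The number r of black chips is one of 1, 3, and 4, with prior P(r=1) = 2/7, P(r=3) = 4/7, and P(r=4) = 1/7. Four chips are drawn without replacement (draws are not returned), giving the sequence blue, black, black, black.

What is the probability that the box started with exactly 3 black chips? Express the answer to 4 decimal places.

0.6667

Compute the likelihood of the observed sequence for each case: P(data | r = 1) = (4/5)(1/4)(0/3) = 0; P(data | r = 3) = (2/5)(3/4)(2/3)(1/2) = 1/10; P(data | r = 4) = (1/5)(4/4)(3/3)(2/2) = 1/5.
The prior-weighted likelihoods are 2/7 · 0 = 0, 4/7 · 1/10 = 2/35, 1/7 · 1/5 = 1/35; these sum to 3/35.
So P(r = 3 | data) = (2/35) / (3/35) = 2/3.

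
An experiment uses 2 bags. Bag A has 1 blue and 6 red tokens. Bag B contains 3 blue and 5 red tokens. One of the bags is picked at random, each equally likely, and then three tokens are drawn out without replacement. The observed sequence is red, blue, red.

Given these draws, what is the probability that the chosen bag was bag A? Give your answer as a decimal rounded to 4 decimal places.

0.4444

The likelihood of the observed sequence under each hypothesis: P(data | bag A) = (6/7)(1/6)(5/5) = 1/7; P(data | bag B) = (5/8)(3/7)(4/6) = 5/28.
The prior-weighted likelihoods are 1/2 · 1/7 = 1/14, 1/2 · 5/28 = 5/56; with total 9/56.
By Bayes' rule, P(bag A | data) = (1/14) / (9/56) = 4/9.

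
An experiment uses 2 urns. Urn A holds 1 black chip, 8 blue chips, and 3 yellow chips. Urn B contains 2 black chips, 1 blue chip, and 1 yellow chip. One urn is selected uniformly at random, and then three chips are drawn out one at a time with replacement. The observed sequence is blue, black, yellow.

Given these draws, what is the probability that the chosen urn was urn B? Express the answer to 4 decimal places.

Compute the likelihood of the observed sequence for each case: P(data | urn A) = (8/12)(1/12)(3/12) = 1/72; P(data | urn B) = (1/4)(2/4)(1/4) = 1/32.
Weighting by the prior gives 1/2 · 1/72 = 1/144, 1/2 · 1/32 = 1/64; these sum to 13/576.
So P(urn B | data) = (1/64) / (13/576) = 9/13.

0.6923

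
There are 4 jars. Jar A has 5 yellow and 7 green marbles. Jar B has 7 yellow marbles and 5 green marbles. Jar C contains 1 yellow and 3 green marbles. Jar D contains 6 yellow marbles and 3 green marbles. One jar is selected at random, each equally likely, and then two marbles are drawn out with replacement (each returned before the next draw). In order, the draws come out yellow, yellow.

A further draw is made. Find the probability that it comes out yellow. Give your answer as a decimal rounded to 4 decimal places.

Compute the likelihood of the observed sequence for each case: P(data | jar A) = (5/12)(5/12) = 25/144; P(data | jar B) = (7/12)(7/12) = 49/144; P(data | jar C) = (1/4)(1/4) = 1/16; P(data | jar D) = (6/9)(6/9) = 4/9.
Weighting by the prior gives 1/4 · 25/144 = 25/576, 1/4 · 49/144 = 49/576, 1/4 · 1/16 = 1/64, 1/4 · 4/9 = 1/9; summing to 49/192.
The posterior is then P(jar A | data) = 0.17007, P(jar B | data) = 0.33333, P(jar C | data) = 0.061224, P(jar D | data) = 0.43537.
Averaging over the posterior, P(yellow next | data) = (5/12)(0.17007) + (7/12)(0.33333) + (1/4)(0.061224) + (2/3)(0.43537) = 0.57086.

0.5709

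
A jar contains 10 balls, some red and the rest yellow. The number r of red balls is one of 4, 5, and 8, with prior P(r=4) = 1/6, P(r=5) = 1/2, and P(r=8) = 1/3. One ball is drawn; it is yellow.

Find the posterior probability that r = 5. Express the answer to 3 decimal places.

0.600

The likelihood of this draw under each hypothesis: P(data | r = 4) = (6/10) = 3/5; P(data | r = 5) = (5/10) = 1/2; P(data | r = 8) = (2/10) = 1/5.
Weighting by the prior gives 1/6 · 3/5 = 1/10, 1/2 · 1/2 = 1/4, 1/3 · 1/5 = 1/15; summing to 5/12.
Hence P(r = 5 | data) = (1/4) / (5/12) = 3/5.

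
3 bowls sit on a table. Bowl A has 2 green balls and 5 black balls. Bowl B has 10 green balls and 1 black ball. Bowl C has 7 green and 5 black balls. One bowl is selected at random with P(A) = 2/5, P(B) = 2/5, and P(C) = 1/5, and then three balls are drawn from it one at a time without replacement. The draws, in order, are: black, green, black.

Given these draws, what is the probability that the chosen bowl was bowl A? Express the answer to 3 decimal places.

Compute the likelihood of the observed sequence for each case: P(data | bowl A) = (5/7)(2/6)(4/5) = 4/21; P(data | bowl B) = (1/11)(10/10)(0/9) = 0; P(data | bowl C) = (5/12)(7/11)(4/10) = 7/66.
The prior-weighted likelihoods are 2/5 · 4/21 = 8/105, 2/5 · 0 = 0, 1/5 · 7/66 = 7/330; summing to 15/154.
So P(bowl A | data) = (8/105) / (15/154) = 176/225.

0.782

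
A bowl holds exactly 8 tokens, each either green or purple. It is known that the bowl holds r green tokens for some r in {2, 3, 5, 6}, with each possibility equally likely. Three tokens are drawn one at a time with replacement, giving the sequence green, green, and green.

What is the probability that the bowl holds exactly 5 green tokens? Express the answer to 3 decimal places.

Under each hypothesis, the probability of the observed sequence is: P(data | r = 2) = (2/8)(2/8)(2/8) = 0.015625; P(data | r = 3) = (3/8)(3/8)(3/8) = 0.052734; P(data | r = 5) = (5/8)(5/8)(5/8) = 0.24414; P(data | r = 6) = (6/8)(6/8)(6/8) = 0.42188.
Weighting by the prior gives 1/4 · 0.015625 = 0.0039062, 1/4 · 0.052734 = 0.013184, 1/4 · 0.24414 = 0.061035, 1/4 · 0.42188 = 0.10547; with total 0.18359.
By Bayes' rule, P(r = 5 | data) = (0.061035) / (0.18359) = 0.33245.

0.332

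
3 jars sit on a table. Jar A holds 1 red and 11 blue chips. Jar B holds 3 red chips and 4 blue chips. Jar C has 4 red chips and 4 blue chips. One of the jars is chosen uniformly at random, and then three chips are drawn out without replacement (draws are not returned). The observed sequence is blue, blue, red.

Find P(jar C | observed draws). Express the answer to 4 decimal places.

0.3593

Compute the likelihood of the observed sequence for each case: P(data | jar A) = (11/12)(10/11)(1/10) = 0.083333; P(data | jar B) = (4/7)(3/6)(3/5) = 0.17143; P(data | jar C) = (4/8)(3/7)(4/6) = 0.14286.
Multiplying each by its prior: 1/3 · 0.083333 = 0.027778, 1/3 · 0.17143 = 0.057143, 1/3 · 0.14286 = 0.047619; with total 0.13254.
Therefore the posterior P(jar C | data) = (0.047619) / (0.13254) = 0.35928.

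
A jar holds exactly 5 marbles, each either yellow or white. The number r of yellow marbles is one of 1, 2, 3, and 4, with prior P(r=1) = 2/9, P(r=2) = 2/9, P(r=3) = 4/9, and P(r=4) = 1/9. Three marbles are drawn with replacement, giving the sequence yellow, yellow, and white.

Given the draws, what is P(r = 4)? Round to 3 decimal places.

0.133

For each hypothesis, P(data | H) works out to: P(data | r = 1) = (1/5)(1/5)(4/5) = 0.032; P(data | r = 2) = (2/5)(2/5)(3/5) = 0.096; P(data | r = 3) = (3/5)(3/5)(2/5) = 0.144; P(data | r = 4) = (4/5)(4/5)(1/5) = 0.128.
Weighting by the prior gives 2/9 · 0.032 = 0.0071111, 2/9 · 0.096 = 0.021333, 4/9 · 0.144 = 0.064, 1/9 · 0.128 = 0.014222; these sum to 0.10667.
So P(r = 4 | data) = (0.014222) / (0.10667) = 0.13333.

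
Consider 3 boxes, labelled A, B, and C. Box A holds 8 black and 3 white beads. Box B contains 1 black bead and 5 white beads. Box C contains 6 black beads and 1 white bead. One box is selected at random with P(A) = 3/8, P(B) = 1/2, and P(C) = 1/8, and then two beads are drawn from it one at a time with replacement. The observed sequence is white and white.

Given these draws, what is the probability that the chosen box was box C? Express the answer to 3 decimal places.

Compute the likelihood of the observed sequence for each case: P(data | box A) = (3/11)(3/11) = 0.07438; P(data | box B) = (5/6)(5/6) = 0.69444; P(data | box C) = (1/7)(1/7) = 0.020408.
The prior-weighted likelihoods are 3/8 · 0.07438 = 0.027893, 1/2 · 0.69444 = 0.34722, 1/8 · 0.020408 = 0.002551; summing to 0.37767.
So P(box C | data) = (0.002551) / (0.37767) = 0.0067547.

0.007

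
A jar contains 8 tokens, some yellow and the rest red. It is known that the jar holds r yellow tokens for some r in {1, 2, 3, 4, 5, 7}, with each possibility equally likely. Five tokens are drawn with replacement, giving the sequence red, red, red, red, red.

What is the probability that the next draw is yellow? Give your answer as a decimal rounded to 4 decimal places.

For each hypothesis, P(data | H) works out to: P(data | r = 1) = (7/8)(7/8)(7/8)(7/8)(7/8) = 0.51291; P(data | r = 2) = (6/8)(6/8)(6/8)(6/8)(6/8) = 0.2373; P(data | r = 3) = (5/8)(5/8)(5/8)(5/8)(5/8) = 0.095367; P(data | r = 4) = (4/8)(4/8)(4/8)(4/8)(4/8) = 0.03125; P(data | r = 5) = (3/8)(3/8)(3/8)(3/8)(3/8) = 0.0074158; P(data | r = 7) = (1/8)(1/8)(1/8)(1/8)(1/8) = 3.0518e-05.
Multiplying each by its prior: 1/6 · 0.51291 = 0.085485, 1/6 · 0.2373 = 0.039551, 1/6 · 0.095367 = 0.015895, 1/6 · 0.03125 = 0.0052083, 1/6 · 0.0074158 = 0.001236, 1/6 · 3.0518e-05 = 5.0863e-06; these sum to 0.14738.
Normalising, the posterior is P(r = 1 | data) = 0.58003, P(r = 2 | data) = 0.26836, P(r = 3 | data) = 0.10785, P(r = 4 | data) = 0.03534, P(r = 5 | data) = 0.0083863, P(r = 7 | data) = 3.4511e-05.
The predictive probability is P(yellow next | data) = (1/8)(0.58003) + (1/4)(0.26836) + (3/8)(0.10785) + (1/2)(0.03534) + (5/8)(0.0083863) + (7/8)(3.4511e-05) = 0.20298.

0.2030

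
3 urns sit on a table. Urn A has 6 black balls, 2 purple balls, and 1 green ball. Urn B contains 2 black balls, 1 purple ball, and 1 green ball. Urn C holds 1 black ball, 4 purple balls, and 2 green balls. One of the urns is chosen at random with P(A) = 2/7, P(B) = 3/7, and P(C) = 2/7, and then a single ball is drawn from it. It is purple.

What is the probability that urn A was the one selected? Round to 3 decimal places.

For each hypothesis, P(data | H) works out to: P(data | urn A) = (2/9) = 0.22222; P(data | urn B) = (1/4) = 0.25; P(data | urn C) = (4/7) = 0.57143.
Multiplying each by its prior: 2/7 · 0.22222 = 0.063492, 3/7 · 0.25 = 0.10714, 2/7 · 0.57143 = 0.16327; summing to 0.3339.
So P(urn A | data) = (0.063492) / (0.3339) = 0.19015.

0.190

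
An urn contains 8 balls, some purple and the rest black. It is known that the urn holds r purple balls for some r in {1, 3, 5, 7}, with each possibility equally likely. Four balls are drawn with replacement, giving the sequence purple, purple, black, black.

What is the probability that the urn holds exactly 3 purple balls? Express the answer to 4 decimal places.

0.4106

The likelihood of the observed sequence under each hypothesis: P(data | r = 1) = (1/8)(1/8)(7/8)(7/8) = 0.011963; P(data | r = 3) = (3/8)(3/8)(5/8)(5/8) = 0.054932; P(data | r = 5) = (5/8)(5/8)(3/8)(3/8) = 0.054932; P(data | r = 7) = (7/8)(7/8)(1/8)(1/8) = 0.011963.
Weighting by the prior gives 1/4 · 0.011963 = 0.0029907, 1/4 · 0.054932 = 0.013733, 1/4 · 0.054932 = 0.013733, 1/4 · 0.011963 = 0.0029907; these sum to 0.033447.
By Bayes' rule, P(r = 3 | data) = (0.013733) / (0.033447) = 0.41058.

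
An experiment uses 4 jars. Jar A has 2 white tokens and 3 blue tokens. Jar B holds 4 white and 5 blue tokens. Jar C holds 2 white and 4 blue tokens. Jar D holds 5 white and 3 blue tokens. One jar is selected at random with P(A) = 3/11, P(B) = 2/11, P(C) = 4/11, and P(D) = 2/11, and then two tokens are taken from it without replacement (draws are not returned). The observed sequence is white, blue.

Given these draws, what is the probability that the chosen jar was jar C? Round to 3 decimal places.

0.349

Under each hypothesis, the probability of the observed sequence is: P(data | jar A) = (2/5)(3/4) = 0.3; P(data | jar B) = (4/9)(5/8) = 0.27778; P(data | jar C) = (2/6)(4/5) = 0.26667; P(data | jar D) = (5/8)(3/7) = 0.26786.
Weighting by the prior gives 3/11 · 0.3 = 0.081818, 2/11 · 0.27778 = 0.050505, 4/11 · 0.26667 = 0.09697, 2/11 · 0.26786 = 0.048701; with total 0.27799.
So P(jar C | data) = (0.09697) / (0.27799) = 0.34882.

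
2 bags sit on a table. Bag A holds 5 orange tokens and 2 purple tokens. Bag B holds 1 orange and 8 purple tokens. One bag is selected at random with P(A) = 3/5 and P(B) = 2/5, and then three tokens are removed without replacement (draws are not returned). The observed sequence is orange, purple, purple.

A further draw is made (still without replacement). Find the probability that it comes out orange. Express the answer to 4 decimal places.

0.3913

Compute the likelihood of the observed sequence for each case: P(data | bag A) = (5/7)(2/6)(1/5) = 1/21; P(data | bag B) = (1/9)(8/8)(7/7) = 1/9.
Weighting by the prior gives 3/5 · 1/21 = 1/35, 2/5 · 1/9 = 2/45; summing to 23/315.
Dividing through by the total gives posterior P(bag A | data) = 9/23, P(bag B | data) = 14/23.
So P(orange next | data) = Σ P(orange next | H) P(H | data) = (1)(9/23) + (0)(14/23) = 9/23.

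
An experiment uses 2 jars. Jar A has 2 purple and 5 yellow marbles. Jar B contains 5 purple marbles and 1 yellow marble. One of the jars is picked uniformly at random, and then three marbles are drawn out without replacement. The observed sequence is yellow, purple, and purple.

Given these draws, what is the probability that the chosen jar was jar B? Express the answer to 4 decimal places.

0.7778

Under each hypothesis, the probability of the observed sequence is: P(data | jar A) = (5/7)(2/6)(1/5) = 1/21; P(data | jar B) = (1/6)(5/5)(4/4) = 1/6.
Weighting by the prior gives 1/2 · 1/21 = 1/42, 1/2 · 1/6 = 1/12; summing to 3/28.
Hence P(jar B | data) = (1/12) / (3/28) = 7/9.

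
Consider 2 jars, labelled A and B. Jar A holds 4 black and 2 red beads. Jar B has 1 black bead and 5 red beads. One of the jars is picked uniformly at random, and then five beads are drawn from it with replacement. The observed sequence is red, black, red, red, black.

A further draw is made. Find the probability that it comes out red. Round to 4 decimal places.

0.5804

The likelihood of the observed sequence under each hypothesis: P(data | jar A) = (2/6)(4/6)(2/6)(2/6)(4/6) = 0.016461; P(data | jar B) = (5/6)(1/6)(5/6)(5/6)(1/6) = 0.016075.
The prior-weighted likelihoods are 1/2 · 0.016461 = 0.0082305, 1/2 · 0.016075 = 0.0080376; summing to 0.016268.
The posterior is then P(jar A | data) = 0.50593, P(jar B | data) = 0.49407.
So P(red next | data) = Σ P(red next | H) P(H | data) = (1/3)(0.50593) + (5/6)(0.49407) = 0.58037.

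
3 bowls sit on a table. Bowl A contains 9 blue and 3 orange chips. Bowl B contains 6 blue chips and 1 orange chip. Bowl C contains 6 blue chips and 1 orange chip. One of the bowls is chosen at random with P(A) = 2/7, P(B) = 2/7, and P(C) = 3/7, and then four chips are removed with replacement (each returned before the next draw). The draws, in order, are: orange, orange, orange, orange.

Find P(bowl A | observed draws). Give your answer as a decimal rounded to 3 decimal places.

0.790

For each hypothesis, P(data | H) works out to: P(data | bowl A) = (3/12)(3/12)(3/12)(3/12) = 0.0039062; P(data | bowl B) = (1/7)(1/7)(1/7)(1/7) = 0.00041649; P(data | bowl C) = (1/7)(1/7)(1/7)(1/7) = 0.00041649.
Multiplying each by its prior: 2/7 · 0.0039062 = 0.0011161, 2/7 · 0.00041649 = 0.000119, 3/7 · 0.00041649 = 0.0001785; these sum to 0.0014136.
By Bayes' rule, P(bowl A | data) = (0.0011161) / (0.0014136) = 0.78954.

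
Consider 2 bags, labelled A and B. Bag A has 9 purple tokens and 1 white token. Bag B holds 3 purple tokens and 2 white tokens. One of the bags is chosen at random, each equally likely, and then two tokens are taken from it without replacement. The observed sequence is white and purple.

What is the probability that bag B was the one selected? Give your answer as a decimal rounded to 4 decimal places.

0.7500

For each hypothesis, P(data | H) works out to: P(data | bag A) = (1/10)(9/9) = 1/10; P(data | bag B) = (2/5)(3/4) = 3/10.
The prior-weighted likelihoods are 1/2 · 1/10 = 1/20, 1/2 · 3/10 = 3/20; summing to 1/5.
So P(bag B | data) = (3/20) / (1/5) = 3/4.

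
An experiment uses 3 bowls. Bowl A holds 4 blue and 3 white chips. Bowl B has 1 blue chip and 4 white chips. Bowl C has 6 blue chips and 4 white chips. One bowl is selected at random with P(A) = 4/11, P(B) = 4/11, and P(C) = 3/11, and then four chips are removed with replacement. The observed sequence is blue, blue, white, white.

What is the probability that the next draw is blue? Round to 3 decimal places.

0.507

The likelihood of the observed sequence under each hypothesis: P(data | bowl A) = (4/7)(4/7)(3/7)(3/7) = 0.059975; P(data | bowl B) = (1/5)(1/5)(4/5)(4/5) = 0.0256; P(data | bowl C) = (6/10)(6/10)(4/10)(4/10) = 0.0576.
The prior-weighted likelihoods are 4/11 · 0.059975 = 0.021809, 4/11 · 0.0256 = 0.0093091, 3/11 · 0.0576 = 0.015709; summing to 0.046827.
Dividing through by the total gives posterior P(bowl A | data) = 0.46573, P(bowl B | data) = 0.1988, P(bowl C | data) = 0.33547.
Averaging over the posterior, P(blue next | data) = (4/7)(0.46573) + (1/5)(0.1988) + (3/5)(0.33547) = 0.50717.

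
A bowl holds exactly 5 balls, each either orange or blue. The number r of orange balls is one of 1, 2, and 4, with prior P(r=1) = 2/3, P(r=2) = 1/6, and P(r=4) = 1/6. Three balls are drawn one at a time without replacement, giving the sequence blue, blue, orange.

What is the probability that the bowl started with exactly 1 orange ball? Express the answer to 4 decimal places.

0.8000

Under each hypothesis, the probability of the observed sequence is: P(data | r = 1) = (4/5)(3/4)(1/3) = 1/5; P(data | r = 2) = (3/5)(2/4)(2/3) = 1/5; P(data | r = 4) = (1/5)(0/4) = 0.
The prior-weighted likelihoods are 2/3 · 1/5 = 2/15, 1/6 · 1/5 = 1/30, 1/6 · 0 = 0; these sum to 1/6.
So P(r = 1 | data) = (2/15) / (1/6) = 4/5.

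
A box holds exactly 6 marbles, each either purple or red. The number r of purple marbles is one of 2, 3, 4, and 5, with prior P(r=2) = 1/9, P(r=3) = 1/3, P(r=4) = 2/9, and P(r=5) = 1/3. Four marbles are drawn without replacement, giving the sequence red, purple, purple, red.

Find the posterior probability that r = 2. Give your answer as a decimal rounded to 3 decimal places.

Compute the likelihood of the observed sequence for each case: P(data | r = 2) = (4/6)(2/5)(1/4)(3/3) = 1/15; P(data | r = 3) = (3/6)(3/5)(2/4)(2/3) = 1/10; P(data | r = 4) = (2/6)(4/5)(3/4)(1/3) = 1/15; P(data | r = 5) = (1/6)(5/5)(4/4)(0/3) = 0.
Multiplying each by its prior: 1/9 · 1/15 = 1/135, 1/3 · 1/10 = 1/30, 2/9 · 1/15 = 2/135, 1/3 · 0 = 0; these sum to 1/18.
So P(r = 2 | data) = (1/135) / (1/18) = 2/15.

0.133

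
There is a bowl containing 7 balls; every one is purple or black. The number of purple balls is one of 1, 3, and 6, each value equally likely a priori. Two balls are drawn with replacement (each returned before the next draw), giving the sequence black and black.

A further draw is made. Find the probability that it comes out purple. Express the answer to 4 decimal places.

0.2426

For each hypothesis, P(data | H) works out to: P(data | r = 1) = (6/7)(6/7) = 36/49; P(data | r = 3) = (4/7)(4/7) = 16/49; P(data | r = 6) = (1/7)(1/7) = 1/49.
Weighting by the prior gives 1/3 · 36/49 = 12/49, 1/3 · 16/49 = 16/147, 1/3 · 1/49 = 1/147; these sum to 53/147.
Normalising, the posterior is P(r = 1 | data) = 36/53, P(r = 3 | data) = 16/53, P(r = 6 | data) = 1/53.
The predictive probability is P(purple next | data) = (1/7)(36/53) + (3/7)(16/53) + (6/7)(1/53) = 90/371.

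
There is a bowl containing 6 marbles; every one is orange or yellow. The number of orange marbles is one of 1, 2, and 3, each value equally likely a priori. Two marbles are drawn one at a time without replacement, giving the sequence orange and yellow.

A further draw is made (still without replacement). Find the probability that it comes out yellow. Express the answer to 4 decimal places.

0.7045

Compute the likelihood of the observed sequence for each case: P(data | r = 1) = (1/6)(5/5) = 1/6; P(data | r = 2) = (2/6)(4/5) = 4/15; P(data | r = 3) = (3/6)(3/5) = 3/10.
The prior-weighted likelihoods are 1/3 · 1/6 = 1/18, 1/3 · 4/15 = 4/45, 1/3 · 3/10 = 1/10; these sum to 11/45.
Normalising, the posterior is P(r = 1 | data) = 5/22, P(r = 2 | data) = 4/11, P(r = 3 | data) = 9/22.
Averaging over the posterior, P(yellow next | data) = (1)(5/22) + (3/4)(4/11) + (1/2)(9/22) = 31/44.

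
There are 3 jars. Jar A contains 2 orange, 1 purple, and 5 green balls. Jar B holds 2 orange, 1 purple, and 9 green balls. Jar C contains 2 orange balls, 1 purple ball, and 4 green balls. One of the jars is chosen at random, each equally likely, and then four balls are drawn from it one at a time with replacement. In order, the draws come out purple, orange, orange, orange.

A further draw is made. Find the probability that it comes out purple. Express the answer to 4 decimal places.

The likelihood of the observed sequence under each hypothesis: P(data | jar A) = (1/8)(2/8)(2/8)(2/8) = 0.0019531; P(data | jar B) = (1/12)(2/12)(2/12)(2/12) = 0.0003858; P(data | jar C) = (1/7)(2/7)(2/7)(2/7) = 0.0033319.
Weighting by the prior gives 1/3 · 0.0019531 = 0.00065104, 1/3 · 0.0003858 = 0.0001286, 1/3 · 0.0033319 = 0.0011106; with total 0.0018903.
Normalising, the posterior is P(jar A | data) = 0.34441, P(jar B | data) = 0.068032, P(jar C | data) = 0.58755.
So P(purple next | data) = Σ P(purple next | H) P(H | data) = (1/8)(0.34441) + (1/12)(0.068032) + (1/7)(0.58755) = 0.13266.

0.1327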